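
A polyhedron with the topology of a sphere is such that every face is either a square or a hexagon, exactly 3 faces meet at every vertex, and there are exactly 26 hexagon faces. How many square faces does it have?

6

Let x be the number of squares; then F = 26 + x.
Edge–face incidences: 2E = 6·26 + 4·x = 156 + 4x.
Every vertex has degree 3, so 3V = 2E.
Euler: V − E + F = 2 ⇒ (2E)/3 − E + (26 + x) = 2.
Multiply by 6: 2·(2E) − 3·(2E) + 6·(26 + x) = 12, i.e. 156 + 6x − (156 + 4x) = 12.
Collecting terms: 2x = 12, so x = 6.
Then 2E = 156 + 4·6 = 180, so E = 90, V = 2E/3 = 60, F = 26 + 6 = 32.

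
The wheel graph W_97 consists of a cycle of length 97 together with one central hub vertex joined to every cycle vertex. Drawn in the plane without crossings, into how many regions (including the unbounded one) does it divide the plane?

W_97 has V = 97 + 1 = 98 vertices and E = 2·97 = 194 edges.
By Euler's formula F = 2 − V + E = 2 − 98 + 194 = 98.

98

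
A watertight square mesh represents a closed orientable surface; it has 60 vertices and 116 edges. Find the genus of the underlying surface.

0

Every face is a square and each edge borders two faces, so 4F = 2·116, giving F = 58.
χ = V − E + F = 60 − 116 + 58 = 2.
For a closed orientable surface χ = 2 − 2g, so g = (2 − (2))/2 = 0.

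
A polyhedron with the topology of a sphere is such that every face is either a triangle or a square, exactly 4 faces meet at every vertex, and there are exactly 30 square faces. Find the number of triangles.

Let x be the number of triangles; then F = 30 + x.
Edge–face incidences: 2E = 4·30 + 3·x = 120 + 3x.
Every vertex has degree 4, so 4V = 2E.
Euler: V − E + F = 2 ⇒ (2E)/4 − E + (30 + x) = 2.
Multiply by 8: 2·(2E) − 4·(2E) + 8·(30 + x) = 16, i.e. 240 + 8x − 2·(120 + 3x) = 16.
Collecting terms: 2x = 16, so x = 8.
Then 2E = 120 + 3·8 = 144, so E = 72, V = 2E/4 = 36, F = 30 + 8 = 38.

8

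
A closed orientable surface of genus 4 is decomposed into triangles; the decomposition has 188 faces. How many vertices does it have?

χ = 2 − 2·4 = -6, and every face is a triangle so 3F = 2E.
E = 3·188/2 = 282. Then V = -6 + E − F = -6 + 282 − 188 = 88.

88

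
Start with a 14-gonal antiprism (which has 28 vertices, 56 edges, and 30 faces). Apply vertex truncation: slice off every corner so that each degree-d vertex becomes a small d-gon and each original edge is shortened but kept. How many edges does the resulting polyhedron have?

Truncation replaces each original edge-end by a new vertex, so V′ = 2E = 112.
Each original edge survives, and each old vertex of degree d contributes d new edges; summing degrees gives Σd = 2E, so E′ = E + 2E = 3E = 168.
Each original face survives and each original vertex becomes one new face: F′ = F + V = 58.

168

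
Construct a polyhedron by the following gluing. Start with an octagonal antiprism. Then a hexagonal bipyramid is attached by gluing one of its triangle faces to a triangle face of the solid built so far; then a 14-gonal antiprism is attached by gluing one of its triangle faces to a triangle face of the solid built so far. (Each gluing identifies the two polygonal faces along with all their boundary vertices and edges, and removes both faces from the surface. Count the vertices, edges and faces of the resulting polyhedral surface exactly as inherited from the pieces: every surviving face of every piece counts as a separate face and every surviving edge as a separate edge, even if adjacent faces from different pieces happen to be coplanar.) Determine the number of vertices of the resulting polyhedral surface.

46

An octagonal antiprism: V=16, E=32, F=18.
Attach a hexagonal bipyramid (V=8, E=18, F=12) along a 3-gon: merge 3 vertices and 3 edges, delete both glued faces → V=21, E=47, F=28.
Attach a 14-gonal antiprism (V=28, E=56, F=30) along a 3-gon: merge 3 vertices and 3 edges, delete both glued faces → V=46, E=100, F=56.
Check: V − E + F = 46 − 100 + 56 = 2.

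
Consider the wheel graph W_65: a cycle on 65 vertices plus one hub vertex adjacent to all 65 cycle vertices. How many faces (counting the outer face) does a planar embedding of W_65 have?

66

W_65 has V = 65 + 1 = 66 vertices and E = 2·65 = 130 edges.
By Euler's formula F = 2 − V + E = 2 − 66 + 130 = 66.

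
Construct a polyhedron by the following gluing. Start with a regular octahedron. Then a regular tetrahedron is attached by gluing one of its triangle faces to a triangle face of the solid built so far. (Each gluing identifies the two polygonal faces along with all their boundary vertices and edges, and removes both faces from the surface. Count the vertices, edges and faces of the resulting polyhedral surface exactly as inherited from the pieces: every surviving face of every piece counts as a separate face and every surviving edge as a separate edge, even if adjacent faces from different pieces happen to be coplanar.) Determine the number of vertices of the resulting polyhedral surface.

7

A regular octahedron: V=6, E=12, F=8.
Attach a regular tetrahedron (V=4, E=6, F=4) along a 3-gon: merge 3 vertices and 3 edges, delete both glued faces → V=7, E=15, F=10.
Check: V − E + F = 7 − 15 + 10 = 2.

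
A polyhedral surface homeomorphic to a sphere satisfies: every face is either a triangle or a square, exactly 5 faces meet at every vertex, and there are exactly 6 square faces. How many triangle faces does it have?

Let x be the number of triangles; then F = 6 + x.
Edge–face incidences: 2E = 4·6 + 3·x = 24 + 3x.
Every vertex has degree 5, so 5V = 2E.
Euler: V − E + F = 2 ⇒ (2E)/5 − E + (6 + x) = 2.
Multiply by 10: 2·(2E) − 5·(2E) + 10·(6 + x) = 20, i.e. 60 + 10x − 3·(24 + 3x) = 20.
Collecting terms: x − 12 = 20, so x = 32.
Then 2E = 24 + 3·32 = 120, so E = 60, V = 2E/5 = 24, F = 6 + 32 = 38.

32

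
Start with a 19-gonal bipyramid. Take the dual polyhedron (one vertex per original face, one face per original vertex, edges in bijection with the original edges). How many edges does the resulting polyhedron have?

57

The base solid has V = 21, E = 57, F = 38.
The dual swaps V and F and preserves E: V′ = F = 38, E′ = E = 57, F′ = V = 21.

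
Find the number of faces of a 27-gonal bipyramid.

A bipyramid over an n-gon has 2n triangular faces and n + 2 vertices: V = 27 + 2 = 29, E = 3·27 = 81, F = 2·27 = 54.

54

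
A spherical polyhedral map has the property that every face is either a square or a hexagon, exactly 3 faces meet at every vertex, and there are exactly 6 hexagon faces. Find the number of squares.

Let x be the number of squares; then F = 6 + x.
Edge–face incidences: 2E = 6·6 + 4·x = 36 + 4x.
Every vertex has degree 3, so 3V = 2E.
Euler: V − E + F = 2 ⇒ (2E)/3 − E + (6 + x) = 2.
Multiply by 6: 2·(2E) − 3·(2E) + 6·(6 + x) = 12, i.e. 36 + 6x − (36 + 4x) = 12.
Collecting terms: 2x = 12, so x = 6.
Then 2E = 36 + 4·6 = 60, so E = 30, V = 2E/3 = 20, F = 6 + 6 = 12.

6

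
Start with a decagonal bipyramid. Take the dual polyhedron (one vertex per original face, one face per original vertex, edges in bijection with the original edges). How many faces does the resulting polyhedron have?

The base solid has V = 12, E = 30, F = 20.
The dual swaps V and F and preserves E: V′ = F = 20, E′ = E = 30, F′ = V = 12.

12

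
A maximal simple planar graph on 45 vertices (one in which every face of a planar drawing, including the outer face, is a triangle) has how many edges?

129

In a plane triangulation 3F = 2E and V − E + F = 2, so E = 3V − 6 = 3·45 − 6 = 129.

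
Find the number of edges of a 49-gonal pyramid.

98

A pyramid on an n-gon base has one n-gon and n triangles: V = 49 + 1 = 50, E = 2·49 = 98, F = 49 + 1 = 50.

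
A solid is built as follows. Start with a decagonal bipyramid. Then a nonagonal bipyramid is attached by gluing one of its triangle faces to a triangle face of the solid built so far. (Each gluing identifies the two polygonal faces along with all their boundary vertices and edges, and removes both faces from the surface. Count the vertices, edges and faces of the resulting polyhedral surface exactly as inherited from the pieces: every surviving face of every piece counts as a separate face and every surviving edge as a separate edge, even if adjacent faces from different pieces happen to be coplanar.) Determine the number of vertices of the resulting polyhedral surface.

A decagonal bipyramid: V=12, E=30, F=20.
Attach a nonagonal bipyramid (V=11, E=27, F=18) along a 3-gon: merge 3 vertices and 3 edges, delete both glued faces → V=20, E=54, F=36.
Check: V − E + F = 20 − 54 + 36 = 2.

20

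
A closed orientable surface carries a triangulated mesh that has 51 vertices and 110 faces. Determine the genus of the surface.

3

Every face is a triangle, so 2E = 3·110 = 330, giving E = 165.
χ = V − E + F = 51 − 165 + 110 = -4.
For a closed orientable surface χ = 2 − 2g, so g = (2 − (-4))/2 = 3.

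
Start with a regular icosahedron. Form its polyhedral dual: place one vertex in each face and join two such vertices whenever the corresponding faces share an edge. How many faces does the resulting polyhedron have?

The base solid has V = 12, E = 30, F = 20.
The dual swaps V and F and preserves E: V′ = F = 20, E′ = E = 30, F′ = V = 12.

12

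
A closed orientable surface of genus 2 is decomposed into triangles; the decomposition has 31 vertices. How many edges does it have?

χ = 2 − 2·2 = -2, and every face is a triangle so 3F = 2E.
V − E + F = -2 with E = 3F/2 gives 31 − (3/2 − 1)·F = -2, so F = 66 and E = 99.

99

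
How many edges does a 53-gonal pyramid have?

106

A pyramid on an n-gon base has one n-gon and n triangles: V = 53 + 1 = 54, E = 2·53 = 106, F = 53 + 1 = 54.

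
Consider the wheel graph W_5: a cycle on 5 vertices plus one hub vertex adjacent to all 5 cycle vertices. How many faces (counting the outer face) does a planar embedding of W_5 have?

W_5 has V = 5 + 1 = 6 vertices and E = 2·5 = 10 edges.
By Euler's formula F = 2 − V + E = 2 − 6 + 10 = 6.

6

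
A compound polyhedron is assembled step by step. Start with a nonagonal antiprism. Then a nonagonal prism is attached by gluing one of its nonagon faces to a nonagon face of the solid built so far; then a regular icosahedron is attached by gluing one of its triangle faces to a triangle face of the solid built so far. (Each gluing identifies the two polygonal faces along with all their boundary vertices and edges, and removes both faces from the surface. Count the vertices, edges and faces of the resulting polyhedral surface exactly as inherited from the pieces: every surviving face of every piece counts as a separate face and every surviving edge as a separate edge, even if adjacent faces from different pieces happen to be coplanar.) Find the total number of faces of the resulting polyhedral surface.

47

A nonagonal antiprism: V=18, E=36, F=20.
Attach a nonagonal prism (V=18, E=27, F=11) along a 9-gon: merge 9 vertices and 9 edges, delete both glued faces → V=27, E=54, F=29.
Attach a regular icosahedron (V=12, E=30, F=20) along a 3-gon: merge 3 vertices and 3 edges, delete both glued faces → V=36, E=81, F=47.
Check: V − E + F = 36 − 81 + 47 = 2.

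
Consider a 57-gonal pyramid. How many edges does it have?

A pyramid on an n-gon base has one n-gon and n triangles: V = 57 + 1 = 58, E = 2·57 = 114, F = 57 + 1 = 58.

114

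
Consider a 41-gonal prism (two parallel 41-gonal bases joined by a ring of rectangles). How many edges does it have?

A prism on an n-gon has two n-gon bases and n rectangular sides: V = 2·41 = 82, E = 3·41 = 123, F = 41 + 2 = 43.
Check: V − E + F = 82 − 123 + 43 = 2.

123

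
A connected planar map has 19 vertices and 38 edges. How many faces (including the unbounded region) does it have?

21

Euler's formula for a connected plane graph: V − E + F = 2, so F = 2 − 19 + 38 = 21.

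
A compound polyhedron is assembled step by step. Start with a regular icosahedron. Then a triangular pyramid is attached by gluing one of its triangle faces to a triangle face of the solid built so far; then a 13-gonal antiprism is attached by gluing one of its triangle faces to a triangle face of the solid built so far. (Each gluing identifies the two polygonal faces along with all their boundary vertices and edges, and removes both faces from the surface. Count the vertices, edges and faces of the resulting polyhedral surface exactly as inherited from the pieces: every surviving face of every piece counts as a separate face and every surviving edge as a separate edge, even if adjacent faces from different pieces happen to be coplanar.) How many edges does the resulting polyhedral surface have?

A regular icosahedron: V=12, E=30, F=20.
Attach a triangular pyramid (V=4, E=6, F=4) along a 3-gon: merge 3 vertices and 3 edges, delete both glued faces → V=13, E=33, F=22.
Attach a 13-gonal antiprism (V=26, E=52, F=28) along a 3-gon: merge 3 vertices and 3 edges, delete both glued faces → V=36, E=82, F=48.
Check: V − E + F = 36 − 82 + 48 = 2.

82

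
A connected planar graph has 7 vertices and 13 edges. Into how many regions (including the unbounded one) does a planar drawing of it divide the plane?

Euler's formula for a connected plane graph: V − E + F = 2, so F = 2 − 7 + 13 = 8.

8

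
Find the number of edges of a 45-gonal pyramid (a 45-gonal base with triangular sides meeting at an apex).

A pyramid on an n-gon base has one n-gon and n triangles: V = 45 + 1 = 46, E = 2·45 = 90, F = 45 + 1 = 46.

90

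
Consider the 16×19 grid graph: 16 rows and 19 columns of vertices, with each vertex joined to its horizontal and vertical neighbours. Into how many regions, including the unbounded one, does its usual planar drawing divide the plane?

The grid has V = 16·19 = 304 vertices and E = 16·18 + 19·15 = 573 edges.
F = 2 − V + E = 2 − 304 + 573 = 271.

271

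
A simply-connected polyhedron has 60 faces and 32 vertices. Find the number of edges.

Here V − E + F = 2.
E = V + F − (2) = 32 + 60 − (2) = 90.

90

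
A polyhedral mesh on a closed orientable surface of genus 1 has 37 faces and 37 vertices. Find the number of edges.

For a closed orientable surface of genus 1, χ = 2 − 2·1 = 0.
E = V + F − (0) = 37 + 37 − (0) = 74.

74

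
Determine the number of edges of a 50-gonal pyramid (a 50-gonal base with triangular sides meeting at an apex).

100

A pyramid on an n-gon base has one n-gon and n triangles: V = 50 + 1 = 51, E = 2·50 = 100, F = 50 + 1 = 51.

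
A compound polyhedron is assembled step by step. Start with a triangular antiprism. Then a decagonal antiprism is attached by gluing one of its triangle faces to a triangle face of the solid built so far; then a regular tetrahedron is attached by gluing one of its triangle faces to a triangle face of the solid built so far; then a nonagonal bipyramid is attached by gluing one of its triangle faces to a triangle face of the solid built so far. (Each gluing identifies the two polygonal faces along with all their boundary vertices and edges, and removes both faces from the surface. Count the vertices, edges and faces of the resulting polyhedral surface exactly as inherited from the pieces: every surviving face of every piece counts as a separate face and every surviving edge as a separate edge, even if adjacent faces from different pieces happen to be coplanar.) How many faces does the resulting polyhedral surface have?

A triangular antiprism: V=6, E=12, F=8.
Attach a decagonal antiprism (V=20, E=40, F=22) along a 3-gon: merge 3 vertices and 3 edges, delete both glued faces → V=23, E=49, F=28.
Attach a regular tetrahedron (V=4, E=6, F=4) along a 3-gon: merge 3 vertices and 3 edges, delete both glued faces → V=24, E=52, F=30.
Attach a nonagonal bipyramid (V=11, E=27, F=18) along a 3-gon: merge 3 vertices and 3 edges, delete both glued faces → V=32, E=76, F=46.
Check: V − E + F = 32 − 76 + 46 = 2.

46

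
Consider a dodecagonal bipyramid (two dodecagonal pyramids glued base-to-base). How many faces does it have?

A bipyramid over an n-gon has 2n triangular faces and n + 2 vertices: V = 12 + 2 = 14, E = 3·12 = 36, F = 2·12 = 24.
Check: V − E + F = 14 − 36 + 24 = 2.

24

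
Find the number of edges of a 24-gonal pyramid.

A pyramid on an n-gon base has one n-gon and n triangles: V = 24 + 1 = 25, E = 2·24 = 48, F = 24 + 1 = 25.

48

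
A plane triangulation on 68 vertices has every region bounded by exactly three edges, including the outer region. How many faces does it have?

132

In a plane triangulation 3F = 2E and V − E + F = 2, so F = 2V − 4 = 2·68 − 4 = 132.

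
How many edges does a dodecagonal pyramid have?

A pyramid on an n-gon base has one n-gon and n triangles: V = 12 + 1 = 13, E = 2·12 = 24, F = 12 + 1 = 13.

24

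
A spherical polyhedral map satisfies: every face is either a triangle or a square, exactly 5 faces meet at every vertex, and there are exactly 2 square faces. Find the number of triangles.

Let x be the number of triangles; then F = 2 + x.
Edge–face incidences: 2E = 4·2 + 3·x = 8 + 3x.
Every vertex has degree 5, so 5V = 2E.
Euler: V − E + F = 2 ⇒ (2E)/5 − E + (2 + x) = 2.
Multiply by 10: 2·(2E) − 5·(2E) + 10·(2 + x) = 20, i.e. 20 + 10x − 3·(8 + 3x) = 20.
Collecting terms: x − 4 = 20, so x = 24.
Then 2E = 8 + 3·24 = 80, so E = 40, V = 2E/5 = 16, F = 2 + 24 = 26.

24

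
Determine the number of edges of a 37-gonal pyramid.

74

A pyramid on an n-gon base has one n-gon and n triangles: V = 37 + 1 = 38, E = 2·37 = 74, F = 37 + 1 = 38.
Check: V − E + F = 38 − 74 + 38 = 2.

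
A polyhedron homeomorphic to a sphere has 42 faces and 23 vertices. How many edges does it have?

63

Here V − E + F = 2.
E = V + F − (2) = 23 + 42 − (2) = 63.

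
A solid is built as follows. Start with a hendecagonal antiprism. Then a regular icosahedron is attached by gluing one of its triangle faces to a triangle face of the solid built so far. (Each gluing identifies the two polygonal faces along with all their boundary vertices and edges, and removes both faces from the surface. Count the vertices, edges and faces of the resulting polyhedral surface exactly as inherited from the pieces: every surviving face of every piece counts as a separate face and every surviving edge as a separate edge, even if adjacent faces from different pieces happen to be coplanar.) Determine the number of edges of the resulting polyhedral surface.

A hendecagonal antiprism: V=22, E=44, F=24.
Attach a regular icosahedron (V=12, E=30, F=20) along a 3-gon: merge 3 vertices and 3 edges, delete both glued faces → V=31, E=71, F=42.
Check: V − E + F = 31 − 71 + 42 = 2.

71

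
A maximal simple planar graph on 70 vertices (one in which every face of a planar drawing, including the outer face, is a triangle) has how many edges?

204

In a plane triangulation 3F = 2E and V − E + F = 2, so E = 3V − 6 = 3·70 − 6 = 204.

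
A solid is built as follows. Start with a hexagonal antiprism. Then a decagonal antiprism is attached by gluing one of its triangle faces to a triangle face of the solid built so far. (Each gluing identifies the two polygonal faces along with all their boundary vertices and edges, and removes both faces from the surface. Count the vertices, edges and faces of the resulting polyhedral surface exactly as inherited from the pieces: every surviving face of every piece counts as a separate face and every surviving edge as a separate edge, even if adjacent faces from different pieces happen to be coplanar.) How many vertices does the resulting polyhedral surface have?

A hexagonal antiprism: V=12, E=24, F=14.
Attach a decagonal antiprism (V=20, E=40, F=22) along a 3-gon: merge 3 vertices and 3 edges, delete both glued faces → V=29, E=61, F=34.
Check: V − E + F = 29 − 61 + 34 = 2.

29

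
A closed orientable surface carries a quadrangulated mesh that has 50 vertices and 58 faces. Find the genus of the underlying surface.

5

Every face is a square, so 2E = 4·58 = 232, giving E = 116.
χ = V − E + F = 50 − 116 + 58 = -8.
For a closed orientable surface χ = 2 − 2g, so g = (2 − (-8))/2 = 5.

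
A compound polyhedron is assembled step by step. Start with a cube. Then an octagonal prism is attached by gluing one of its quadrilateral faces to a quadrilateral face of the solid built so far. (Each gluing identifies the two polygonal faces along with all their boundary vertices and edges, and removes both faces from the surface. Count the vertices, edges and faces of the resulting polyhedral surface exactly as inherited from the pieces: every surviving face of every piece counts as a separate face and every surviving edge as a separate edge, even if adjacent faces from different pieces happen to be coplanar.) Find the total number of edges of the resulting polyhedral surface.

32

A cube: V=8, E=12, F=6.
Attach an octagonal prism (V=16, E=24, F=10) along a 4-gon: merge 4 vertices and 4 edges, delete both glued faces → V=20, E=32, F=14.
Check: V − E + F = 20 − 32 + 14 = 2.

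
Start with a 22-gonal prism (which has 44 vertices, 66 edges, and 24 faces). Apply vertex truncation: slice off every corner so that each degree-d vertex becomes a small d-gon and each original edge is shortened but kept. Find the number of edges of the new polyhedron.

198

Truncation replaces each original edge-end by a new vertex, so V′ = 2E = 132.
Each original edge survives, and each old vertex of degree d contributes d new edges; summing degrees gives Σd = 2E, so E′ = E + 2E = 3E = 198.
Each original face survives and each original vertex becomes one new face: F′ = F + V = 68.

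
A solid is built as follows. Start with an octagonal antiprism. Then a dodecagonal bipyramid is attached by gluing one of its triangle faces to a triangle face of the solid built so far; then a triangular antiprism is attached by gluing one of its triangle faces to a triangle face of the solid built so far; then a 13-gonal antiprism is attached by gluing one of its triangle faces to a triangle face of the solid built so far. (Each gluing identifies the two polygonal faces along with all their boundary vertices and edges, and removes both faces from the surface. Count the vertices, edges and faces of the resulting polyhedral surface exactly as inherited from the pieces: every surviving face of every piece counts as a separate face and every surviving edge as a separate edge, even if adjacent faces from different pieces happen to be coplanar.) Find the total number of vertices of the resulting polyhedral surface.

An octagonal antiprism: V=16, E=32, F=18.
Attach a dodecagonal bipyramid (V=14, E=36, F=24) along a 3-gon: merge 3 vertices and 3 edges, delete both glued faces → V=27, E=65, F=40.
Attach a triangular antiprism (V=6, E=12, F=8) along a 3-gon: merge 3 vertices and 3 edges, delete both glued faces → V=30, E=74, F=46.
Attach a 13-gonal antiprism (V=26, E=52, F=28) along a 3-gon: merge 3 vertices and 3 edges, delete both glued faces → V=53, E=123, F=72.
Check: V − E + F = 53 − 123 + 72 = 2.

53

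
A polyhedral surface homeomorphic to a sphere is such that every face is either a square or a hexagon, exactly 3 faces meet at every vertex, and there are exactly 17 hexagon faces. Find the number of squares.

6

Let x be the number of squares; then F = 17 + x.
Edge–face incidences: 2E = 6·17 + 4·x = 102 + 4x.
Every vertex has degree 3, so 3V = 2E.
Euler: V − E + F = 2 ⇒ (2E)/3 − E + (17 + x) = 2.
Multiply by 6: 2·(2E) − 3·(2E) + 6·(17 + x) = 12, i.e. 102 + 6x − (102 + 4x) = 12.
Collecting terms: 2x = 12, so x = 6.
Then 2E = 102 + 4·6 = 126, so E = 63, V = 2E/3 = 42, F = 17 + 6 = 23.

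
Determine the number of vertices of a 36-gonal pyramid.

37

A pyramid on an n-gon base has one n-gon and n triangles: V = 36 + 1 = 37, E = 2·36 = 72, F = 36 + 1 = 37.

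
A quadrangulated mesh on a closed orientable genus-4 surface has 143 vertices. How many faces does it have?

149

χ = 2 − 2·4 = -6, and every face is a square so 4F = 2E.
V − E + F = -6 with E = 4F/2 gives 143 − (4/2 − 1)·F = -6, so F = 149 and E = 298.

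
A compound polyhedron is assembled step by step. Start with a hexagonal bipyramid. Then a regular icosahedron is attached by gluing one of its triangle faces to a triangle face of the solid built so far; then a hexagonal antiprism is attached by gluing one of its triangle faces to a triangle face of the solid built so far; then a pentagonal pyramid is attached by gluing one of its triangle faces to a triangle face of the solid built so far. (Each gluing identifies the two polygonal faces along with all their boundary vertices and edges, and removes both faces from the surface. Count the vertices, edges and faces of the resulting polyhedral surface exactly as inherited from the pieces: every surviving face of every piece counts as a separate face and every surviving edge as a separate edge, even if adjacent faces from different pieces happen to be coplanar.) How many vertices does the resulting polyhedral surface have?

A hexagonal bipyramid: V=8, E=18, F=12.
Attach a regular icosahedron (V=12, E=30, F=20) along a 3-gon: merge 3 vertices and 3 edges, delete both glued faces → V=17, E=45, F=30.
Attach a hexagonal antiprism (V=12, E=24, F=14) along a 3-gon: merge 3 vertices and 3 edges, delete both glued faces → V=26, E=66, F=42.
Attach a pentagonal pyramid (V=6, E=10, F=6) along a 3-gon: merge 3 vertices and 3 edges, delete both glued faces → V=29, E=73, F=46.
Check: V − E + F = 29 − 73 + 46 = 2.

29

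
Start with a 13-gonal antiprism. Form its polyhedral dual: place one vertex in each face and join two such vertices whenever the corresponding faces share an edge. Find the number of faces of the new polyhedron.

26

The base solid has V = 26, E = 52, F = 28.
The dual swaps V and F and preserves E: V′ = F = 28, E′ = E = 52, F′ = V = 26.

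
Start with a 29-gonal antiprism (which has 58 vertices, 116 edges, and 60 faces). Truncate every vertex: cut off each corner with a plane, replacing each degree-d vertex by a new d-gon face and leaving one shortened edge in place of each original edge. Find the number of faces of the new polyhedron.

118

Truncation replaces each original edge-end by a new vertex, so V′ = 2E = 232.
Each original edge survives, and each old vertex of degree d contributes d new edges; summing degrees gives Σd = 2E, so E′ = E + 2E = 3E = 348.
Each original face survives and each original vertex becomes one new face: F′ = F + V = 118.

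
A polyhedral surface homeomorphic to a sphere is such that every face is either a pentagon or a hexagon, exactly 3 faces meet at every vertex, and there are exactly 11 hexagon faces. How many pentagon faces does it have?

12

Let x be the number of pentagons; then F = 11 + x.
Edge–face incidences: 2E = 6·11 + 5·x = 66 + 5x.
Every vertex has degree 3, so 3V = 2E.
Euler: V − E + F = 2 ⇒ (2E)/3 − E + (11 + x) = 2.
Multiply by 6: 2·(2E) − 3·(2E) + 6·(11 + x) = 12, i.e. 66 + 6x − (66 + 5x) = 12.
Collecting terms: x = 12.
Then 2E = 66 + 5·12 = 126, so E = 63, V = 2E/3 = 42, F = 11 + 12 = 23.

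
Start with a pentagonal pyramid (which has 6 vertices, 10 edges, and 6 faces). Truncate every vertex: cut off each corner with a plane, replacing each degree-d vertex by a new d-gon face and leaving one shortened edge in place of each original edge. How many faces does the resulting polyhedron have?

Truncation replaces each original edge-end by a new vertex, so V′ = 2E = 20.
Each original edge survives, and each old vertex of degree d contributes d new edges; summing degrees gives Σd = 2E, so E′ = E + 2E = 3E = 30.
Each original face survives and each original vertex becomes one new face: F′ = F + V = 12.

12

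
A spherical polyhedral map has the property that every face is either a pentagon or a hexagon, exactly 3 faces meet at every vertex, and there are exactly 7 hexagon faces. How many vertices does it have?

34

Let x be the number of pentagons; then F = 7 + x.
Edge–face incidences: 2E = 6·7 + 5·x = 42 + 5x.
Every vertex has degree 3, so 3V = 2E.
Euler: V − E + F = 2 ⇒ (2E)/3 − E + (7 + x) = 2.
Multiply by 6: 2·(2E) − 3·(2E) + 6·(7 + x) = 12, i.e. 42 + 6x − (42 + 5x) = 12.
Collecting terms: x = 12.
Then 2E = 42 + 5·12 = 102, so E = 51, V = 2E/3 = 34, F = 7 + 12 = 19.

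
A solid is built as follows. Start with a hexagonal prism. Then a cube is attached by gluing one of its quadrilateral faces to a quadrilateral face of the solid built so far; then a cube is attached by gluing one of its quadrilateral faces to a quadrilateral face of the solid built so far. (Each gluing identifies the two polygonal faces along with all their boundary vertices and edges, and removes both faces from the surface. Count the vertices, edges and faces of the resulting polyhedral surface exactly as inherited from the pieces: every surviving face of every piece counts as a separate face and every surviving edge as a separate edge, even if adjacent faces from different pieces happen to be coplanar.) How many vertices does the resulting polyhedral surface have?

20

A hexagonal prism: V=12, E=18, F=8.
Attach a cube (V=8, E=12, F=6) along a 4-gon: merge 4 vertices and 4 edges, delete both glued faces → V=16, E=26, F=12.
Attach a cube (V=8, E=12, F=6) along a 4-gon: merge 4 vertices and 4 edges, delete both glued faces → V=20, E=34, F=16.
Check: V − E + F = 20 − 34 + 16 = 2.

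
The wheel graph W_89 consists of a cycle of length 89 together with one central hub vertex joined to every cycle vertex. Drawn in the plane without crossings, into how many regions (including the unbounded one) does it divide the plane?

W_89 has V = 89 + 1 = 90 vertices and E = 2·89 = 178 edges.
By Euler's formula F = 2 − V + E = 2 − 90 + 178 = 90.

90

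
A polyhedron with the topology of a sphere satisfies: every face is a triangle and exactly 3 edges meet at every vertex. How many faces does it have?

4

Each face has 3 edges and each edge borders two faces, so 2E = 3F.
Each vertex has degree 3, so 3V = 2E and hence V = 3F/3.
Euler: V − E + F = 2 ⇒ (3F/3) − (3F/2) + F = 2.
Multiply by 6: (6 − 9 + 6)F = 12, i.e. 3F = 12.
So F = 4, E = 3·4/2 = 6, V = 3·4/3 = 4.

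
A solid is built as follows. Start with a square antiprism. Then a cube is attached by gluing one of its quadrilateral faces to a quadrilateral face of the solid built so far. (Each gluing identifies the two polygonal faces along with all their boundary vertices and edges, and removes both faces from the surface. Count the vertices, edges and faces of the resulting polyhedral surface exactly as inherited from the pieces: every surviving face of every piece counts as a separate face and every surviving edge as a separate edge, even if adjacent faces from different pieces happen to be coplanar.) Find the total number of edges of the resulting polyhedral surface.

24

A square antiprism: V=8, E=16, F=10.
Attach a cube (V=8, E=12, F=6) along a 4-gon: merge 4 vertices and 4 edges, delete both glued faces → V=12, E=24, F=14.
Check: V − E + F = 12 − 24 + 14 = 2.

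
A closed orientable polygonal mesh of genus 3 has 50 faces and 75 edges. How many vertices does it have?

21

For a closed orientable surface of genus 3, χ = 2 − 2·3 = -4.
V = -4 + E − F = -4 + 75 − 50 = 21.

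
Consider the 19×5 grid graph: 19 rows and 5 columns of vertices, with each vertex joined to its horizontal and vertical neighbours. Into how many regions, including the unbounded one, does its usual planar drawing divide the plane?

The grid has V = 19·5 = 95 vertices and E = 19·4 + 5·18 = 166 edges.
F = 2 − V + E = 2 − 95 + 166 = 73.

73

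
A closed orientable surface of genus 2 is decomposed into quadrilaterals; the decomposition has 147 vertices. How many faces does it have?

149

χ = 2 − 2·2 = -2, and every face is a square so 4F = 2E.
V − E + F = -2 with E = 4F/2 gives 147 − (4/2 − 1)·F = -2, so F = 149 and E = 298.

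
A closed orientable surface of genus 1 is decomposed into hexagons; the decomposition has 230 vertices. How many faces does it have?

χ = 2 − 2·1 = 0, and every face is a hexagon so 6F = 2E.
V − E + F = 0 with E = 6F/2 gives 230 − (6/2 − 1)·F = 0, so F = 115 and E = 345.

115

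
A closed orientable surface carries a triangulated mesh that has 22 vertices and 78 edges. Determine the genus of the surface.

Every face is a triangle and each edge borders two faces, so 3F = 2·78, giving F = 52.
χ = V − E + F = 22 − 78 + 52 = -4.
For a closed orientable surface χ = 2 − 2g, so g = (2 − (-4))/2 = 3.

3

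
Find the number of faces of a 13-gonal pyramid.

14

A pyramid on an n-gon base has one n-gon and n triangles: V = 13 + 1 = 14, E = 2·13 = 26, F = 13 + 1 = 14.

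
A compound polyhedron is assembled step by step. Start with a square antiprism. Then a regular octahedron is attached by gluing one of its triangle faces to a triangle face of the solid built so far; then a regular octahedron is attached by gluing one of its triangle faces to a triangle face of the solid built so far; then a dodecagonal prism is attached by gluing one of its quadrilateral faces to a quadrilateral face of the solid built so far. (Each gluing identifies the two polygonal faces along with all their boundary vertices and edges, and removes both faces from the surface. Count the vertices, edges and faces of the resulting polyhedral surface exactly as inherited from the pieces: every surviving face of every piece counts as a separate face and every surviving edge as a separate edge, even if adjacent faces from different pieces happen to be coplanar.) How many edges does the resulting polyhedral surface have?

A square antiprism: V=8, E=16, F=10.
Attach a regular octahedron (V=6, E=12, F=8) along a 3-gon: merge 3 vertices and 3 edges, delete both glued faces → V=11, E=25, F=16.
Attach a regular octahedron (V=6, E=12, F=8) along a 3-gon: merge 3 vertices and 3 edges, delete both glued faces → V=14, E=34, F=22.
Attach a dodecagonal prism (V=24, E=36, F=14) along a 4-gon: merge 4 vertices and 4 edges, delete both glued faces → V=34, E=66, F=34.
Check: V − E + F = 34 − 66 + 34 = 2.

66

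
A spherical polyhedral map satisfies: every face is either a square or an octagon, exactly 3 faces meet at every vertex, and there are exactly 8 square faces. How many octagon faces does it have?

Let x be the number of octagons; then F = 8 + x.
Edge–face incidences: 2E = 4·8 + 8·x = 32 + 8x.
Every vertex has degree 3, so 3V = 2E.
Euler: V − E + F = 2 ⇒ (2E)/3 − E + (8 + x) = 2.
Multiply by 6: 2·(2E) − 3·(2E) + 6·(8 + x) = 12, i.e. 48 + 6x − (32 + 8x) = 12.
Collecting terms: −2x + 16 = 12, so −2x = −4, so x = 2.
Then 2E = 32 + 8·2 = 48, so E = 24, V = 2E/3 = 16, F = 8 + 2 = 10.

2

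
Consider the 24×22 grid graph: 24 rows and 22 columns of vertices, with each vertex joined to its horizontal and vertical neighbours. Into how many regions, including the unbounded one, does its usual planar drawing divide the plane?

The grid has V = 24·22 = 528 vertices and E = 24·21 + 22·23 = 1010 edges.
F = 2 − V + E = 2 − 528 + 1010 = 484.

484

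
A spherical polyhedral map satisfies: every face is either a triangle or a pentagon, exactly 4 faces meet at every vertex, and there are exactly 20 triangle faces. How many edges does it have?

60

Let x be the number of pentagons; then F = 20 + x.
Edge–face incidences: 2E = 3·20 + 5·x = 60 + 5x.
Every vertex has degree 4, so 4V = 2E.
Euler: V − E + F = 2 ⇒ (2E)/4 − E + (20 + x) = 2.
Multiply by 8: 2·(2E) − 4·(2E) + 8·(20 + x) = 16, i.e. 160 + 8x − 2·(60 + 5x) = 16.
Collecting terms: −2x + 40 = 16, so −2x = −24, so x = 12.
Then 2E = 60 + 5·12 = 120, so E = 60, V = 2E/4 = 30, F = 20 + 12 = 32.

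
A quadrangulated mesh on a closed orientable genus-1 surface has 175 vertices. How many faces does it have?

χ = 2 − 2·1 = 0, and every face is a square so 4F = 2E.
V − E + F = 0 with E = 4F/2 gives 175 − (4/2 − 1)·F = 0, so F = 175 and E = 350.

175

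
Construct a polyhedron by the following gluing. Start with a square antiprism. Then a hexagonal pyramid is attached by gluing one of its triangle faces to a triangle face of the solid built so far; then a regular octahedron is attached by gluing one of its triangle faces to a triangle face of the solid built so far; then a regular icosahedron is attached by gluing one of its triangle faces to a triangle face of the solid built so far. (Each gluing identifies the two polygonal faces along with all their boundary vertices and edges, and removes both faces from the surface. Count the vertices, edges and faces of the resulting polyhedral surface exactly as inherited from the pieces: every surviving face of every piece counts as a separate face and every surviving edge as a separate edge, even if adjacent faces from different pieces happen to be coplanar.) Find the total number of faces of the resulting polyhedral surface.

39

A square antiprism: V=8, E=16, F=10.
Attach a hexagonal pyramid (V=7, E=12, F=7) along a 3-gon: merge 3 vertices and 3 edges, delete both glued faces → V=12, E=25, F=15.
Attach a regular octahedron (V=6, E=12, F=8) along a 3-gon: merge 3 vertices and 3 edges, delete both glued faces → V=15, E=34, F=21.
Attach a regular icosahedron (V=12, E=30, F=20) along a 3-gon: merge 3 vertices and 3 edges, delete both glued faces → V=24, E=61, F=39.
Check: V − E + F = 24 − 61 + 39 = 2.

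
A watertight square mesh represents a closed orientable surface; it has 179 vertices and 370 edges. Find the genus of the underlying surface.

Every face is a square and each edge borders two faces, so 4F = 2·370, giving F = 185.
χ = V − E + F = 179 − 370 + 185 = -6.
For a closed orientable surface χ = 2 − 2g, so g = (2 − (-6))/2 = 4.

4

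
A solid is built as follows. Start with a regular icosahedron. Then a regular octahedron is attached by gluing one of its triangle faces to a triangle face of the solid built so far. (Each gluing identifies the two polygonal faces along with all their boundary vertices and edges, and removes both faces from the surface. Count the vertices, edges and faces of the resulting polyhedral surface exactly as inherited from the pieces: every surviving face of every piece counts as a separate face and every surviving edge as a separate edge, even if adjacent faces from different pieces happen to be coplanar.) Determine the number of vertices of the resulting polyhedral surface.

15

A regular icosahedron: V=12, E=30, F=20.
Attach a regular octahedron (V=6, E=12, F=8) along a 3-gon: merge 3 vertices and 3 edges, delete both glued faces → V=15, E=39, F=26.
Check: V − E + F = 15 − 39 + 26 = 2.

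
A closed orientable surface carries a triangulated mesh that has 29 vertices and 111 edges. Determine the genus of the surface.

Every face is a triangle and each edge borders two faces, so 3F = 2·111, giving F = 74.
χ = V − E + F = 29 − 111 + 74 = -8.
For a closed orientable surface χ = 2 − 2g, so g = (2 − (-8))/2 = 5.

5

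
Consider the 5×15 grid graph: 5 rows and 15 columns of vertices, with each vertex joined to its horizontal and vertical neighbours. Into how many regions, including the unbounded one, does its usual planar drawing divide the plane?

The grid has V = 5·15 = 75 vertices and E = 5·14 + 15·4 = 130 edges.
F = 2 − V + E = 2 − 75 + 130 = 57.

57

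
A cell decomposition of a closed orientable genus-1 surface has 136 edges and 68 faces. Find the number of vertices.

For a closed orientable surface of genus 1, χ = 2 − 2·1 = 0.
V = 0 + E − F = 0 + 136 − 68 = 68.

68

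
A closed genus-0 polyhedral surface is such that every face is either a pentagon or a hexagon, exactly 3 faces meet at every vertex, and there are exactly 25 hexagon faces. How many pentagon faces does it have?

Let x be the number of pentagons; then F = 25 + x.
Edge–face incidences: 2E = 6·25 + 5·x = 150 + 5x.
Every vertex has degree 3, so 3V = 2E.
Euler: V − E + F = 2 ⇒ (2E)/3 − E + (25 + x) = 2.
Multiply by 6: 2·(2E) − 3·(2E) + 6·(25 + x) = 12, i.e. 150 + 6x − (150 + 5x) = 12.
Collecting terms: x = 12.
Then 2E = 150 + 5·12 = 210, so E = 105, V = 2E/3 = 70, F = 25 + 12 = 37.

12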